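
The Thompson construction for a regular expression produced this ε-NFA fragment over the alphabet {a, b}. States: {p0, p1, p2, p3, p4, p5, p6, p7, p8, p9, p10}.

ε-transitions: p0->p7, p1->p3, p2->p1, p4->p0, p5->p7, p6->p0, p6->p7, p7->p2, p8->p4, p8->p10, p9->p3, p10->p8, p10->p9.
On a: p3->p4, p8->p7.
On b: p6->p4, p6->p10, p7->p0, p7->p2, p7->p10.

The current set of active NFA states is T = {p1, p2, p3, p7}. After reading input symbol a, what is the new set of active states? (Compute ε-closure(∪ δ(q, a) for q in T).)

{p0, p1, p2, p3, p4, p7}

p3 on a → {p4}.
No a-transition from p1, p2, p7.
Union after reading a: {p4}.
Now take the ε-closure:
From p4 via ε: add p0.
From p0 via ε: add p7.
From p7 via ε: add p2.
From p2 via ε: add p1.
From p1 via ε: add p3.
No new states can be added; the closed set is {p0, p1, p2, p3, p4, p7}.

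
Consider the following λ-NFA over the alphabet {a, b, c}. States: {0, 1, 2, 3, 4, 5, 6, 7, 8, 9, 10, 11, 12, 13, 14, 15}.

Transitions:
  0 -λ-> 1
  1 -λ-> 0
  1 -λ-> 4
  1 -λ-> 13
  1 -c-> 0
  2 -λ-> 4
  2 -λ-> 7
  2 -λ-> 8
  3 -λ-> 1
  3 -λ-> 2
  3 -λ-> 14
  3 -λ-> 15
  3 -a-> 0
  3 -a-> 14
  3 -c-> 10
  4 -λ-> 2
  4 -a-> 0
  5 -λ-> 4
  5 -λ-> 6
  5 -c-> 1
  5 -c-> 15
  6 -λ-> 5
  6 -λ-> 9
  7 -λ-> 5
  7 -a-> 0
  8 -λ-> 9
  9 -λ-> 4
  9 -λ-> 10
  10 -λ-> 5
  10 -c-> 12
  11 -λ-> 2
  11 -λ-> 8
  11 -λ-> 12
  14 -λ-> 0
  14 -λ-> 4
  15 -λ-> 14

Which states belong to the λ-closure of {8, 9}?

Start with {8, 9}.
From 9 via λ: add 4, 10.
From 4 via λ: add 2.
From 10 via λ: add 5.
From 2 via λ: add 7.
From 5 via λ: add 6.
No new states can be added; the closed set is {2, 4, 5, 6, 7, 8, 9, 10}.

{2, 4, 5, 6, 7, 8, 9, 10}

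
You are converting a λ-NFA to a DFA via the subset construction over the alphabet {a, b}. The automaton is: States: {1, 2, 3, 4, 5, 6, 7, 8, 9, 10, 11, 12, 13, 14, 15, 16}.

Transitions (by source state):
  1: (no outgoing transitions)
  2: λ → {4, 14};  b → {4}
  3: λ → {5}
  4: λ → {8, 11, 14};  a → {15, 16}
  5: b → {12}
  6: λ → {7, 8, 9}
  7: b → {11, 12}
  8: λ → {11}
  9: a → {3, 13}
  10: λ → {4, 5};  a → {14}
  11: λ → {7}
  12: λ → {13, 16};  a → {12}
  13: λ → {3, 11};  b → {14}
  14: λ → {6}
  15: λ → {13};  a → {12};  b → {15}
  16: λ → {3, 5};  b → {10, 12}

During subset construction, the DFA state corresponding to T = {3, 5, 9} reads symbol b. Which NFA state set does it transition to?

5 on b → {12}.
No b-transition from 3, 9.
Union after reading b: {12}.
Now take the λ-closure:
From 12 via λ: add 13, 16.
From 13 via λ: add 3, 11.
From 16 via λ: add 5.
From 11 via λ: add 7.
No new states can be added; the closed set is {3, 5, 7, 11, 12, 13, 16}.

{3, 5, 7, 11, 12, 13, 16}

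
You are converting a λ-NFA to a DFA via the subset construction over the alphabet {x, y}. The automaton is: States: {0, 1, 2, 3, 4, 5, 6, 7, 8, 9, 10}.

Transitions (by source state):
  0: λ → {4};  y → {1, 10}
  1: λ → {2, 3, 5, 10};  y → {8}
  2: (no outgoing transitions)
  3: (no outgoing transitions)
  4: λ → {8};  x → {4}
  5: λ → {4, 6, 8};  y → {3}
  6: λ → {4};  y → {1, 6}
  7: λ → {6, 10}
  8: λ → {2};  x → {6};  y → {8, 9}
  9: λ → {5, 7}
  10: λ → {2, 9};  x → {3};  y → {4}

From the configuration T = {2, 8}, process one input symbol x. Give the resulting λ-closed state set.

8 on x → {6}.
No x-transition from 2.
Union after reading x: {6}.
Now take the λ-closure:
From 6 via λ: add 4.
From 4 via λ: add 8.
From 8 via λ: add 2.
No new states can be added; the closed set is {2, 4, 6, 8}.

{2, 4, 6, 8}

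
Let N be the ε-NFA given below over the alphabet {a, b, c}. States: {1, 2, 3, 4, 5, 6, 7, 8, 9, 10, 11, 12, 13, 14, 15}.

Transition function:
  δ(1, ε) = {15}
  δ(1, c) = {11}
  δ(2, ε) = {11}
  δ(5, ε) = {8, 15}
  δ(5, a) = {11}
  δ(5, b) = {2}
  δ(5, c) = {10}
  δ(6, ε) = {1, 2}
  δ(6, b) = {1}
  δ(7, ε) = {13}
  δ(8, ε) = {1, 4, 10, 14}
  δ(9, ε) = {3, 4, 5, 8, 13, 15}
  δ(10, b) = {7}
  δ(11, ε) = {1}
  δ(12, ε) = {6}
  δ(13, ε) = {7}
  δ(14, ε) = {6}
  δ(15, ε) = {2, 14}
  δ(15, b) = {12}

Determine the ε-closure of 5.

Start with {5}.
From 5 via ε: add 8, 15.
From 8 via ε: add 1, 4, 10, 14.
From 15 via ε: add 2.
From 2 via ε: add 11.
From 14 via ε: add 6.
No new states can be added; the closed set is {1, 2, 4, 5, 6, 8, 10, 11, 14, 15}.

{1, 2, 4, 5, 6, 8, 10, 11, 14, 15}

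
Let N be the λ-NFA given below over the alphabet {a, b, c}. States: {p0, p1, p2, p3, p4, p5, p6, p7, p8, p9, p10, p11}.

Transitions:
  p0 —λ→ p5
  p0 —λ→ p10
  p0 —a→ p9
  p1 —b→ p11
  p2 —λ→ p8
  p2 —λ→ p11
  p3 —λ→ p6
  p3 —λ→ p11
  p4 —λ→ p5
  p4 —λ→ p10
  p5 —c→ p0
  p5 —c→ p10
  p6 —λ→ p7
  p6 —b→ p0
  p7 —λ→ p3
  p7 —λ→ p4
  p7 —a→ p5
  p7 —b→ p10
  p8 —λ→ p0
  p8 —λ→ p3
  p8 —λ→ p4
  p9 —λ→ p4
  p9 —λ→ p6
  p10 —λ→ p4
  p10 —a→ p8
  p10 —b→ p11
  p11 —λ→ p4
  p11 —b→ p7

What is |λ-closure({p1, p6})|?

8

Start with {p1, p6}.
From p6 via λ: add p7.
From p7 via λ: add p3, p4.
From p3 via λ: add p11.
From p4 via λ: add p5, p10.
λ-closure = {p1, p3, p4, p5, p6, p7, p10, p11}, which has 8 states.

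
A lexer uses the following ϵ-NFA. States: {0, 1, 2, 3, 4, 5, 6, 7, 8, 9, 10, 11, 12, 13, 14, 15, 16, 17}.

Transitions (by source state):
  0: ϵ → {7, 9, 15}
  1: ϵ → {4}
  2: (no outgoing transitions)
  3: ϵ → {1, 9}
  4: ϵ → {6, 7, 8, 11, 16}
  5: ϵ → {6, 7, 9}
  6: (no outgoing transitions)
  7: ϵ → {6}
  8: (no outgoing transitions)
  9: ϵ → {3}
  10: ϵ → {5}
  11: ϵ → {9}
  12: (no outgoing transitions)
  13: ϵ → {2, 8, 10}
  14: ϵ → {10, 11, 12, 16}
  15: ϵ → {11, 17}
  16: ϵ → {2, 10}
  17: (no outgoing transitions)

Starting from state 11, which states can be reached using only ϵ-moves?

{1, 2, 3, 4, 5, 6, 7, 8, 9, 10, 11, 16}

Start with {11}.
From 11 via ϵ: add 9.
From 9 via ϵ: add 3.
From 3 via ϵ: add 1.
From 1 via ϵ: add 4.
From 4 via ϵ: add 6, 7, 8, 16.
From 16 via ϵ: add 2, 10.
From 10 via ϵ: add 5.
No new states can be added; the closed set is {1, 2, 3, 4, 5, 6, 7, 8, 9, 10, 11, 16}.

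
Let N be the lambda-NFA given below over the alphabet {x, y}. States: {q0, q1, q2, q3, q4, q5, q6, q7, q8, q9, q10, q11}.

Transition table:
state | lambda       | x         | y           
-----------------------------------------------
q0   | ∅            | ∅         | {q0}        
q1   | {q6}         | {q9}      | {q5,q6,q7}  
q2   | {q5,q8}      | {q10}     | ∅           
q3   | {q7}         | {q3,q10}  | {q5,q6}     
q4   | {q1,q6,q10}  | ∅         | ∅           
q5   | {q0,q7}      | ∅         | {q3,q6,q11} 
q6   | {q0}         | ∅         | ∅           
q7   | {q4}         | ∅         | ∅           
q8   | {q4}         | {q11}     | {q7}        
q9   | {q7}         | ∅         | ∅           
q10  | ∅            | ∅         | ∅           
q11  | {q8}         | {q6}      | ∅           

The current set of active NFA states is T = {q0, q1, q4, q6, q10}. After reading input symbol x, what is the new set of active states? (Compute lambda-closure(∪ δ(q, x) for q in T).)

{q0, q1, q4, q6, q7, q9, q10}

q1 on x → {q9}.
No x-transition from q0, q4, q6, q10.
Union after reading x: {q9}.
Now take the lambda-closure:
From q9 via lambda: add q7.
From q7 via lambda: add q4.
From q4 via lambda: add q1, q6, q10.
From q6 via lambda: add q0.
No new states can be added; the closed set is {q0, q1, q4, q6, q7, q9, q10}.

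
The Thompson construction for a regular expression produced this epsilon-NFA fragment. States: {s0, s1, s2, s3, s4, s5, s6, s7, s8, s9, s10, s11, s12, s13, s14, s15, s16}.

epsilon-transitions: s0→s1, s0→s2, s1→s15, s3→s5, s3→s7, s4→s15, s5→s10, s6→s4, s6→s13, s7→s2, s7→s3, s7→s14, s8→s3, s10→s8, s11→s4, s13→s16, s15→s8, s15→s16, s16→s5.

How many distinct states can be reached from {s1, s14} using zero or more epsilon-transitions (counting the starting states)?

Start with {s1, s14}.
From s1 via epsilon: add s15.
From s15 via epsilon: add s8, s16.
From s8 via epsilon: add s3.
From s16 via epsilon: add s5.
From s3 via epsilon: add s7.
From s5 via epsilon: add s10.
From s7 via epsilon: add s2.
epsilon-closure = {s1, s2, s3, s5, s7, s8, s10, s14, s15, s16}, which has 10 states.

10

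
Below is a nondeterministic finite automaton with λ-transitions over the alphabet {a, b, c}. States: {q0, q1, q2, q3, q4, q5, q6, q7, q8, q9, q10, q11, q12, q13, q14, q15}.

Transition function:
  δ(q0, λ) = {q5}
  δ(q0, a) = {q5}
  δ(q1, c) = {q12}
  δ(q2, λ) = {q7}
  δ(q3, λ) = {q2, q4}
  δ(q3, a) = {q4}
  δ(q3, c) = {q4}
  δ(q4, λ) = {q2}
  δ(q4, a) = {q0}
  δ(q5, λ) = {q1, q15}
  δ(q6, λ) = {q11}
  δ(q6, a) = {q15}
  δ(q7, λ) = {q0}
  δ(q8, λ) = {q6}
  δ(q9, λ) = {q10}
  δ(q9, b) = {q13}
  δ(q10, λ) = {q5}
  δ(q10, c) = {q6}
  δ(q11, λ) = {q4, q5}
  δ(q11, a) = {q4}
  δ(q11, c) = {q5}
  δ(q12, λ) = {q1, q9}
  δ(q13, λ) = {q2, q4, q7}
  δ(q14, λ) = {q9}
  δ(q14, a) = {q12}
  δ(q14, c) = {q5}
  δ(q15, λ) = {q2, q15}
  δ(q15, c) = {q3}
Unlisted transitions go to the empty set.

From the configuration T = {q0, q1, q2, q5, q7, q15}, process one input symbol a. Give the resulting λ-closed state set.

{q0, q1, q2, q5, q7, q15}

q0 on a → {q5}.
No a-transition from q1, q2, q5, q7, q15.
Union after reading a: {q5}.
Now take the λ-closure:
From q5 via λ: add q1, q15.
From q15 via λ: add q2.
From q2 via λ: add q7.
From q7 via λ: add q0.
No new states can be added; the closed set is {q0, q1, q2, q5, q7, q15}.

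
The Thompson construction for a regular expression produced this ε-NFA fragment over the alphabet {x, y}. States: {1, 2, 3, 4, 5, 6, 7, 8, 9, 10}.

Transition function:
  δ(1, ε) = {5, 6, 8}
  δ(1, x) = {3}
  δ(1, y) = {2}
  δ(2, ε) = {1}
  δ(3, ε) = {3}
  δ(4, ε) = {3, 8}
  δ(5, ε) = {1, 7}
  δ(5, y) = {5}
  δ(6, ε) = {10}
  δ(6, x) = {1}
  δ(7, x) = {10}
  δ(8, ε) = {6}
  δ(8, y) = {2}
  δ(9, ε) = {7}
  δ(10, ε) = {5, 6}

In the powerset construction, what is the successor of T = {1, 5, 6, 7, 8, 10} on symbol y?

{1, 2, 5, 6, 7, 8, 10}

1 on y → {2}.
5 on y → {5}.
8 on y → {2}.
No y-transition from 6, 7, 10.
Union after reading y: {2, 5}.
Now take the ε-closure:
From 2 via ε: add 1.
From 5 via ε: add 7.
From 1 via ε: add 6, 8.
From 6 via ε: add 10.
No new states can be added; the closed set is {1, 2, 5, 6, 7, 8, 10}.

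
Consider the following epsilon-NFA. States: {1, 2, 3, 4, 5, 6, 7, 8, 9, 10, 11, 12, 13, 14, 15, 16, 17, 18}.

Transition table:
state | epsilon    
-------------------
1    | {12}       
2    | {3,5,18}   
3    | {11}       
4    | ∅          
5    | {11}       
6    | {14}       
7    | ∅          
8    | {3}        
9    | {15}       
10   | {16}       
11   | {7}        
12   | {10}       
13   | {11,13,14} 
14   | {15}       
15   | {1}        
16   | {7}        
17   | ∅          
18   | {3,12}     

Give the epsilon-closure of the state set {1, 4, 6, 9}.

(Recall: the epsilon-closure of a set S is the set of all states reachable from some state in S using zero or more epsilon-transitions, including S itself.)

{1, 4, 6, 7, 9, 10, 12, 14, 15, 16}

Start with {1, 4, 6, 9}.
From 1 via epsilon: add 12.
From 6 via epsilon: add 14.
From 9 via epsilon: add 15.
From 12 via epsilon: add 10.
From 10 via epsilon: add 16.
From 16 via epsilon: add 7.
No new states can be added; the closed set is {1, 4, 6, 7, 9, 10, 12, 14, 15, 16}.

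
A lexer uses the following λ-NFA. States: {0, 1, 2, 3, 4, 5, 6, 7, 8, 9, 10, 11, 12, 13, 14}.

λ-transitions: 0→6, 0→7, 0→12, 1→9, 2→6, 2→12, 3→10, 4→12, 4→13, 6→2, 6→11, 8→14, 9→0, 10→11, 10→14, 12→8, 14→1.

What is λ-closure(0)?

{0, 1, 2, 6, 7, 8, 9, 11, 12, 14}

Start with {0}.
From 0 via λ: add 6, 7, 12.
From 6 via λ: add 2, 11.
From 12 via λ: add 8.
From 8 via λ: add 14.
From 14 via λ: add 1.
From 1 via λ: add 9.
No new states can be added; the closed set is {0, 1, 2, 6, 7, 8, 9, 11, 12, 14}.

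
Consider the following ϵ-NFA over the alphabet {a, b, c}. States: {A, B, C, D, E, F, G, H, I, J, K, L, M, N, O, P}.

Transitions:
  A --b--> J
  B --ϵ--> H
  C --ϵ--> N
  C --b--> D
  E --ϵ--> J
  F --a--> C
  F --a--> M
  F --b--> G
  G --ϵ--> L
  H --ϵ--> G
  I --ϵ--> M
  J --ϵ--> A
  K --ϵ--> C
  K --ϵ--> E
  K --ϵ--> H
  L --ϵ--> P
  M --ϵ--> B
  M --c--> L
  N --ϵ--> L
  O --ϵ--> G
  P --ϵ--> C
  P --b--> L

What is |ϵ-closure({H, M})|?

Start with {H, M}.
From H via ϵ: add G.
From M via ϵ: add B.
From G via ϵ: add L.
From L via ϵ: add P.
From P via ϵ: add C.
From C via ϵ: add N.
ϵ-closure = {B, C, G, H, L, M, N, P}, which has 8 states.

8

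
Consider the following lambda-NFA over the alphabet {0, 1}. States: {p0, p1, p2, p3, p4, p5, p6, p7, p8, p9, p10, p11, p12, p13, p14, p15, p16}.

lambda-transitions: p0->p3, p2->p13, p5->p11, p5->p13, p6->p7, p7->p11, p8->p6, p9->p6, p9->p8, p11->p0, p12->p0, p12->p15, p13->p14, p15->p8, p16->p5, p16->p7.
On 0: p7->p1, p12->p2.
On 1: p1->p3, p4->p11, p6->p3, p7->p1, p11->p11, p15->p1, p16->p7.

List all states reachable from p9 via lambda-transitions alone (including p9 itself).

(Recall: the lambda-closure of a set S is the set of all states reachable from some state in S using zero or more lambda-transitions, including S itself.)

{p0, p3, p6, p7, p8, p9, p11}

Start with {p9}.
From p9 via lambda: add p6, p8.
From p6 via lambda: add p7.
From p7 via lambda: add p11.
From p11 via lambda: add p0.
From p0 via lambda: add p3.
No new states can be added; the closed set is {p0, p3, p6, p7, p8, p9, p11}.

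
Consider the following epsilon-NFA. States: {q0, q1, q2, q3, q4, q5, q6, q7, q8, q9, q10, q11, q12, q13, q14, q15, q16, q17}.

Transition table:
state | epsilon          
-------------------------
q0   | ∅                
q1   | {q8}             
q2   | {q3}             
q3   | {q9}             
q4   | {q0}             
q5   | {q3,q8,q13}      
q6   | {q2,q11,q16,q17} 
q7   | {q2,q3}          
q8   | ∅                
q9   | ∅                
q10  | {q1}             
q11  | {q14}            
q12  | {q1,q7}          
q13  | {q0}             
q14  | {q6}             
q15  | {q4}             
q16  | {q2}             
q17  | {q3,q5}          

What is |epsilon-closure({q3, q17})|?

7

Start with {q3, q17}.
From q3 via epsilon: add q9.
From q17 via epsilon: add q5.
From q5 via epsilon: add q8, q13.
From q13 via epsilon: add q0.
epsilon-closure = {q0, q3, q5, q8, q9, q13, q17}, which has 7 states.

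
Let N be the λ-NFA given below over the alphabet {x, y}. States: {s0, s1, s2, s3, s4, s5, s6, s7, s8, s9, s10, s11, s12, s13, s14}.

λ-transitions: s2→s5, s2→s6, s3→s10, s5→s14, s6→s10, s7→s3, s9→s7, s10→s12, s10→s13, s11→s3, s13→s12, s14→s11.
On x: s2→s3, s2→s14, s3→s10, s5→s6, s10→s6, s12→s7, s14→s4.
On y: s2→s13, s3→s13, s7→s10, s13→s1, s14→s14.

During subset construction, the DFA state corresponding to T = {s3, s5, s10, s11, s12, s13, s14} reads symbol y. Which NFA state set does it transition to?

s3 on y → {s13}.
s13 on y → {s1}.
s14 on y → {s14}.
No y-transition from s5, s10, s11, s12.
Union after reading y: {s1, s13, s14}.
Now take the λ-closure:
From s13 via λ: add s12.
From s14 via λ: add s11.
From s11 via λ: add s3.
From s3 via λ: add s10.
No new states can be added; the closed set is {s1, s3, s10, s11, s12, s13, s14}.

{s1, s3, s10, s11, s12, s13, s14}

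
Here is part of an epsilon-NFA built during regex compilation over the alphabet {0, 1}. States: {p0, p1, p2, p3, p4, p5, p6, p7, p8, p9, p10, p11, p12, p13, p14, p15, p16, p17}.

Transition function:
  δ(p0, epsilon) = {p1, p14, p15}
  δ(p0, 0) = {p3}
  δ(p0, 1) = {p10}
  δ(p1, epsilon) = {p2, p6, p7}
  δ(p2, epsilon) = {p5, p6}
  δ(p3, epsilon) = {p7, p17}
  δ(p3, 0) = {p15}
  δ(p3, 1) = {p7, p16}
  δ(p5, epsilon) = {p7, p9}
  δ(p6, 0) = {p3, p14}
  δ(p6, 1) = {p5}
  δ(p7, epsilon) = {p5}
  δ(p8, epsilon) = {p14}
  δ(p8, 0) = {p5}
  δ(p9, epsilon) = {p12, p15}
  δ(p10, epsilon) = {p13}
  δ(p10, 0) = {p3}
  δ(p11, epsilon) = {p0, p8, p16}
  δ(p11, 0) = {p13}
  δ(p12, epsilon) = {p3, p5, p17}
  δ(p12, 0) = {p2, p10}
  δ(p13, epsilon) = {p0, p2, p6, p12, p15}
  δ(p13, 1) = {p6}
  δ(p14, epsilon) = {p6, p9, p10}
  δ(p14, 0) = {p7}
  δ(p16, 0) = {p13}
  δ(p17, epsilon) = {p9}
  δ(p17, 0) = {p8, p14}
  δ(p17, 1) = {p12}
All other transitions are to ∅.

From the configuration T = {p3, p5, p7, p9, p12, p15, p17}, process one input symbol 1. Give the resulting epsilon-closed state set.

p3 on 1 → {p7, p16}.
p17 on 1 → {p12}.
No 1-transition from p5, p7, p9, p12, p15.
Union after reading 1: {p7, p12, p16}.
Now take the epsilon-closure:
From p7 via epsilon: add p5.
From p12 via epsilon: add p3, p17.
From p5 via epsilon: add p9.
From p9 via epsilon: add p15.
No new states can be added; the closed set is {p3, p5, p7, p9, p12, p15, p16, p17}.

{p3, p5, p7, p9, p12, p15, p16, p17}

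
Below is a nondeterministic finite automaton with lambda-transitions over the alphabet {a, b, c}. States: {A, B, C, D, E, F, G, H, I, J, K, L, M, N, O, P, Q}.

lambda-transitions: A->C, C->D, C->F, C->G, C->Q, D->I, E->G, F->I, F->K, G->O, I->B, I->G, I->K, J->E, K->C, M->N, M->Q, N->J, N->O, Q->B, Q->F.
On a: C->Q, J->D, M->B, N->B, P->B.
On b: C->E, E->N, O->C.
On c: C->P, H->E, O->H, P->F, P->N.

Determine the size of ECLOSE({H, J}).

5

Start with {H, J}.
From J via lambda: add E.
From E via lambda: add G.
From G via lambda: add O.
lambda-closure = {E, G, H, J, O}, which has 5 states.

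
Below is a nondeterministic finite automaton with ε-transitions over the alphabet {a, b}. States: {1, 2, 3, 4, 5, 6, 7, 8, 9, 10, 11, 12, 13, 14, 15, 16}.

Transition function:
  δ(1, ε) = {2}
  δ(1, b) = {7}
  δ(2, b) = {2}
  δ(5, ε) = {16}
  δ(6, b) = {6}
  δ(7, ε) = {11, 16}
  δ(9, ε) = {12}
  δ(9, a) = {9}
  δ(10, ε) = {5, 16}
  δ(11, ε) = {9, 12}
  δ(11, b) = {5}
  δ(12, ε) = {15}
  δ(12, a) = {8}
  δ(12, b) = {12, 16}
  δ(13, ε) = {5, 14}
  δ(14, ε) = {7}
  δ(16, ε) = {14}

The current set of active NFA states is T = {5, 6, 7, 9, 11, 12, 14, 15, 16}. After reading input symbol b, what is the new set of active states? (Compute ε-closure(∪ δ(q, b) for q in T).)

{5, 6, 7, 9, 11, 12, 14, 15, 16}

6 on b → {6}.
11 on b → {5}.
12 on b → {12, 16}.
No b-transition from 5, 7, 9, 14, 15, 16.
Union after reading b: {5, 6, 12, 16}.
Now take the ε-closure:
From 12 via ε: add 15.
From 16 via ε: add 14.
From 14 via ε: add 7.
From 7 via ε: add 11.
From 11 via ε: add 9.
No new states can be added; the closed set is {5, 6, 7, 9, 11, 12, 14, 15, 16}.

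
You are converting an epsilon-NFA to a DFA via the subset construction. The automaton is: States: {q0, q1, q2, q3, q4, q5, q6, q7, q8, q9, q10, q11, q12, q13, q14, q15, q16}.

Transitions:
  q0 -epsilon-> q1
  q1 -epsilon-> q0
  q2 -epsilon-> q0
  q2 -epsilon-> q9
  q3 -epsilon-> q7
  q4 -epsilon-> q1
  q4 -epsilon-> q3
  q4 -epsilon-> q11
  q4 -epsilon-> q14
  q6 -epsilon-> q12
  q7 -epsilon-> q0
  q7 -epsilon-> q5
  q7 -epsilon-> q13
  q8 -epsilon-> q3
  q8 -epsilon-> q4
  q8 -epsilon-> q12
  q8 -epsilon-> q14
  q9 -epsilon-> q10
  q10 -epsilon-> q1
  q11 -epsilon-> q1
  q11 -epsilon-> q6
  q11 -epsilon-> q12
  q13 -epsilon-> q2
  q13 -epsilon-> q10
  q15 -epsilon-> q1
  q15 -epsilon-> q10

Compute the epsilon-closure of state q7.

{q0, q1, q2, q5, q7, q9, q10, q13}

Start with {q7}.
From q7 via epsilon: add q0, q5, q13.
From q0 via epsilon: add q1.
From q13 via epsilon: add q2, q10.
From q2 via epsilon: add q9.
No new states can be added; the closed set is {q0, q1, q2, q5, q7, q9, q10, q13}.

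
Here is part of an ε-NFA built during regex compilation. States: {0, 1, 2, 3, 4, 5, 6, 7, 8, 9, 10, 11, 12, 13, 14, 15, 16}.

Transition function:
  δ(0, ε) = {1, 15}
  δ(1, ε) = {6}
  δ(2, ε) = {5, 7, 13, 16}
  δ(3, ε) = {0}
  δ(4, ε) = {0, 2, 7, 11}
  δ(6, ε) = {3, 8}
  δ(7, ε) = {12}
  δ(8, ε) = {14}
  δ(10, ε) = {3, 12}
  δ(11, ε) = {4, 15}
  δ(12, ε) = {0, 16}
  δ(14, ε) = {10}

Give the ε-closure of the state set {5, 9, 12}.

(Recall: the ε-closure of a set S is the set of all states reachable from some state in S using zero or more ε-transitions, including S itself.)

{0, 1, 3, 5, 6, 8, 9, 10, 12, 14, 15, 16}

Start with {5, 9, 12}.
From 12 via ε: add 0, 16.
From 0 via ε: add 1, 15.
From 1 via ε: add 6.
From 6 via ε: add 3, 8.
From 8 via ε: add 14.
From 14 via ε: add 10.
No new states can be added; the closed set is {0, 1, 3, 5, 6, 8, 9, 10, 12, 14, 15, 16}.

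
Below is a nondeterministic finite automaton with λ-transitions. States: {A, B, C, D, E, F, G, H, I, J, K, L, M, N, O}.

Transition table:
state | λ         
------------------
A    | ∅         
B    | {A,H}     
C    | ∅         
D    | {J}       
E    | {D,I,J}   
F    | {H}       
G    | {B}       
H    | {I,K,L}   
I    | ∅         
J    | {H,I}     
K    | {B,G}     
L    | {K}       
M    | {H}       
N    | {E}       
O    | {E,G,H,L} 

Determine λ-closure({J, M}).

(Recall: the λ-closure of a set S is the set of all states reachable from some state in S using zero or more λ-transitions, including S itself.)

{A, B, G, H, I, J, K, L, M}

Start with {J, M}.
From J via λ: add H, I.
From H via λ: add K, L.
From K via λ: add B, G.
From B via λ: add A.
No new states can be added; the closed set is {A, B, G, H, I, J, K, L, M}.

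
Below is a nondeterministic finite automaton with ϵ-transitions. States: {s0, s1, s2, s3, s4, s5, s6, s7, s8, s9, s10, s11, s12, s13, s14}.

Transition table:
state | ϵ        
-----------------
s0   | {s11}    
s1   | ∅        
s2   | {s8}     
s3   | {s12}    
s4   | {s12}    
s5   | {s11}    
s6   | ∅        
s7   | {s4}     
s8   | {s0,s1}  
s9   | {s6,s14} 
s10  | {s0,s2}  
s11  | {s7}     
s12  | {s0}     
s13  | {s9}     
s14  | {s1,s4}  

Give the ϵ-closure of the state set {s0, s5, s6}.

{s0, s4, s5, s6, s7, s11, s12}

Start with {s0, s5, s6}.
From s0 via ϵ: add s11.
From s11 via ϵ: add s7.
From s7 via ϵ: add s4.
From s4 via ϵ: add s12.
No new states can be added; the closed set is {s0, s4, s5, s6, s7, s11, s12}.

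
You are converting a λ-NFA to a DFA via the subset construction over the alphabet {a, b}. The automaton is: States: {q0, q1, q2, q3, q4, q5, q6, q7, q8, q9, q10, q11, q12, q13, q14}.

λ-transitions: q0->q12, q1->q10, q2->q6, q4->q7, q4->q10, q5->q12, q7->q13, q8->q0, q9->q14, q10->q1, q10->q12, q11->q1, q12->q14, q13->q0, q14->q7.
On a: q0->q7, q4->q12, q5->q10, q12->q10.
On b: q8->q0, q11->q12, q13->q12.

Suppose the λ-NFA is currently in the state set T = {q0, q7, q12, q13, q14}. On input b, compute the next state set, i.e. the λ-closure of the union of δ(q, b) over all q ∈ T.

{q0, q7, q12, q13, q14}

q13 on b → {q12}.
No b-transition from q0, q7, q12, q14.
Union after reading b: {q12}.
Now take the λ-closure:
From q12 via λ: add q14.
From q14 via λ: add q7.
From q7 via λ: add q13.
From q13 via λ: add q0.
No new states can be added; the closed set is {q0, q7, q12, q13, q14}.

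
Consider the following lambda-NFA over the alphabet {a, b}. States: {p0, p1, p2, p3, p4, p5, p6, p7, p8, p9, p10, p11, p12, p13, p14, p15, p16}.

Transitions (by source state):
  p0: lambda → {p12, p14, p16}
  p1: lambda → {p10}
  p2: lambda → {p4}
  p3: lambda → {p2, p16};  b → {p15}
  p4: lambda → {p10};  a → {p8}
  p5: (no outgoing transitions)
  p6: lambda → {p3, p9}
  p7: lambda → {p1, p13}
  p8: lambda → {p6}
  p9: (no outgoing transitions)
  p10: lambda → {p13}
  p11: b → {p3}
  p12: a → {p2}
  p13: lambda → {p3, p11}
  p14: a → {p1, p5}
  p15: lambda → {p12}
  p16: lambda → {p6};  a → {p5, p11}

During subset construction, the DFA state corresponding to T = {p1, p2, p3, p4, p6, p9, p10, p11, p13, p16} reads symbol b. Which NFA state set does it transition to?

p3 on b → {p15}.
p11 on b → {p3}.
No b-transition from p1, p2, p4, p6, p9, p10, p13, p16.
Union after reading b: {p3, p15}.
Now take the lambda-closure:
From p3 via lambda: add p2, p16.
From p15 via lambda: add p12.
From p2 via lambda: add p4.
From p16 via lambda: add p6.
From p4 via lambda: add p10.
From p6 via lambda: add p9.
From p10 via lambda: add p13.
From p13 via lambda: add p11.
No new states can be added; the closed set is {p2, p3, p4, p6, p9, p10, p11, p12, p13, p15, p16}.

{p2, p3, p4, p6, p9, p10, p11, p12, p13, p15, p16}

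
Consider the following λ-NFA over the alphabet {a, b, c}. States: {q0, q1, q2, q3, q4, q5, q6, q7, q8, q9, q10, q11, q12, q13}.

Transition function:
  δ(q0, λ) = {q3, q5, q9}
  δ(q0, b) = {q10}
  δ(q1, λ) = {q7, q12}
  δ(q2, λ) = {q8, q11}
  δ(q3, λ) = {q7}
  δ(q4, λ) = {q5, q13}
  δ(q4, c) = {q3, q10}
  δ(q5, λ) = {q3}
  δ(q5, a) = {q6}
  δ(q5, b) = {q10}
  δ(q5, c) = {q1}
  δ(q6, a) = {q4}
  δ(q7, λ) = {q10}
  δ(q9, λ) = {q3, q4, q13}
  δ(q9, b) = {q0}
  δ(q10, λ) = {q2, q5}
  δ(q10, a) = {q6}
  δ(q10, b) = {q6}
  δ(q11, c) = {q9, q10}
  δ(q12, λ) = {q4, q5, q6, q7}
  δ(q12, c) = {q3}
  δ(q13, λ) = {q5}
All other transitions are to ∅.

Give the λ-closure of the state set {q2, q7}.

Start with {q2, q7}.
From q2 via λ: add q8, q11.
From q7 via λ: add q10.
From q10 via λ: add q5.
From q5 via λ: add q3.
No new states can be added; the closed set is {q2, q3, q5, q7, q8, q10, q11}.

{q2, q3, q5, q7, q8, q10, q11}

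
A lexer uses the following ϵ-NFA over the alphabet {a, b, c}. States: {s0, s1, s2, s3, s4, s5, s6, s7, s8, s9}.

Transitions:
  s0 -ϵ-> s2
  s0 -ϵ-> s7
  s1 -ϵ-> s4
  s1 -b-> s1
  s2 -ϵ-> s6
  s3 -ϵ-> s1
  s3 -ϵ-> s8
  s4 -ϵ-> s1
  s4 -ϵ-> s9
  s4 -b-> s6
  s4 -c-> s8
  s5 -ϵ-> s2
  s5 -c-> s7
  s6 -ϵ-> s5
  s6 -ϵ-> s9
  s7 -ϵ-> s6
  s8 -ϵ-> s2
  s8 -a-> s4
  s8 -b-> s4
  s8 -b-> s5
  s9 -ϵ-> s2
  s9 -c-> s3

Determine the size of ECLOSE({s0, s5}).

6

Start with {s0, s5}.
From s0 via ϵ: add s2, s7.
From s2 via ϵ: add s6.
From s6 via ϵ: add s9.
ϵ-closure = {s0, s2, s5, s6, s7, s9}, which has 6 states.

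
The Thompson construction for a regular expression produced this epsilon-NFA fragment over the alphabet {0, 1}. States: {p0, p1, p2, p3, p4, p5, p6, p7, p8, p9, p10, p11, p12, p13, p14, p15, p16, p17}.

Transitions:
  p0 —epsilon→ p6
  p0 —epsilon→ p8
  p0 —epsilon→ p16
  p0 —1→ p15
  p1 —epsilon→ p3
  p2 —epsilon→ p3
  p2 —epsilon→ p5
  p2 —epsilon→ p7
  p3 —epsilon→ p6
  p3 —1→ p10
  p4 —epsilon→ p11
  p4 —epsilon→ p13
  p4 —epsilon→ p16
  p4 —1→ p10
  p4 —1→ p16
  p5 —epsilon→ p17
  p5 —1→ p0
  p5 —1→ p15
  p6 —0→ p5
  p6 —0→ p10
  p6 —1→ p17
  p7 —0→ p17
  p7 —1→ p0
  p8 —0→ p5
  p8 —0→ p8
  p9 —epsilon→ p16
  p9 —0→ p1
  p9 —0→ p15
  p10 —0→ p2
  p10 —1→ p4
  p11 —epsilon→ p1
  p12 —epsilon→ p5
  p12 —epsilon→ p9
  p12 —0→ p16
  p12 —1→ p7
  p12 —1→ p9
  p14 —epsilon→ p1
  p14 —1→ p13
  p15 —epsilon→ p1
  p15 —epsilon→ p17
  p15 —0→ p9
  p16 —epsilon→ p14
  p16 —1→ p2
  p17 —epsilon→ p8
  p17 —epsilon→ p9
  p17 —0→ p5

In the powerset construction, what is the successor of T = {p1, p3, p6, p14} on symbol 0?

{p1, p3, p5, p6, p8, p9, p10, p14, p16, p17}

p6 on 0 → {p5, p10}.
No 0-transition from p1, p3, p14.
Union after reading 0: {p5, p10}.
Now take the epsilon-closure:
From p5 via epsilon: add p17.
From p17 via epsilon: add p8, p9.
From p9 via epsilon: add p16.
From p16 via epsilon: add p14.
From p14 via epsilon: add p1.
From p1 via epsilon: add p3.
From p3 via epsilon: add p6.
No new states can be added; the closed set is {p1, p3, p5, p6, p8, p9, p10, p14, p16, p17}.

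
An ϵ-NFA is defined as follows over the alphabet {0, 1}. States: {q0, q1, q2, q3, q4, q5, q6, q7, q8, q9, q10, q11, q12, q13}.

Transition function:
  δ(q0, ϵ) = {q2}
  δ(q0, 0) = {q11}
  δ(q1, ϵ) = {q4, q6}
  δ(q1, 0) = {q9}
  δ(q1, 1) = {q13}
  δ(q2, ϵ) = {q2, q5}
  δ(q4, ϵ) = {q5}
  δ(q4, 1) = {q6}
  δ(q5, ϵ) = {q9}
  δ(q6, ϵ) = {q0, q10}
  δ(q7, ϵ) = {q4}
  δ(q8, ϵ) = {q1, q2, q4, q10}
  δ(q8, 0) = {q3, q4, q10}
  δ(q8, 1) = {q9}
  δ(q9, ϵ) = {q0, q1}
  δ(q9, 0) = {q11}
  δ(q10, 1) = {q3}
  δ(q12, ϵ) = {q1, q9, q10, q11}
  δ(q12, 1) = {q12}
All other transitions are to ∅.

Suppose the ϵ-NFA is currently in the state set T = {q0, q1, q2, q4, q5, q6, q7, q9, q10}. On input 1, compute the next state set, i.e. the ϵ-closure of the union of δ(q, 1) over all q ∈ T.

q1 on 1 → {q13}.
q4 on 1 → {q6}.
q10 on 1 → {q3}.
No 1-transition from q0, q2, q5, q6, q7, q9.
Union after reading 1: {q3, q6, q13}.
Now take the ϵ-closure:
From q6 via ϵ: add q0, q10.
From q0 via ϵ: add q2.
From q2 via ϵ: add q5.
From q5 via ϵ: add q9.
From q9 via ϵ: add q1.
From q1 via ϵ: add q4.
No new states can be added; the closed set is {q0, q1, q2, q3, q4, q5, q6, q9, q10, q13}.

{q0, q1, q2, q3, q4, q5, q6, q9, q10, q13}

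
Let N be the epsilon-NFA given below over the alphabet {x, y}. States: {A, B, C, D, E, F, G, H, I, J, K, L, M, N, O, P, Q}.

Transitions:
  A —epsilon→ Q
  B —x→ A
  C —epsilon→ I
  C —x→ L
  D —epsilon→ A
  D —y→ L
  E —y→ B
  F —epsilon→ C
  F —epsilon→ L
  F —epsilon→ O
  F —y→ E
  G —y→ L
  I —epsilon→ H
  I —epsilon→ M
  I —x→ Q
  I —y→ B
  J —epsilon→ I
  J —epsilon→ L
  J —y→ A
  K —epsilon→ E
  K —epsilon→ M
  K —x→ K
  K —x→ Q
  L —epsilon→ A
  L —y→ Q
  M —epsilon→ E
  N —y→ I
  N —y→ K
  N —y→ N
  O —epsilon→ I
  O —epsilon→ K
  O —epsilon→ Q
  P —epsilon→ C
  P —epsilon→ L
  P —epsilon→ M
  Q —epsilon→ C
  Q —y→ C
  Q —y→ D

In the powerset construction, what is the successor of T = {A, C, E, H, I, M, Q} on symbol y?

E on y → {B}.
I on y → {B}.
Q on y → {C, D}.
No y-transition from A, C, H, M.
Union after reading y: {B, C, D}.
Now take the epsilon-closure:
From C via epsilon: add I.
From D via epsilon: add A.
From A via epsilon: add Q.
From I via epsilon: add H, M.
From M via epsilon: add E.
No new states can be added; the closed set is {A, B, C, D, E, H, I, M, Q}.

{A, B, C, D, E, H, I, M, Q}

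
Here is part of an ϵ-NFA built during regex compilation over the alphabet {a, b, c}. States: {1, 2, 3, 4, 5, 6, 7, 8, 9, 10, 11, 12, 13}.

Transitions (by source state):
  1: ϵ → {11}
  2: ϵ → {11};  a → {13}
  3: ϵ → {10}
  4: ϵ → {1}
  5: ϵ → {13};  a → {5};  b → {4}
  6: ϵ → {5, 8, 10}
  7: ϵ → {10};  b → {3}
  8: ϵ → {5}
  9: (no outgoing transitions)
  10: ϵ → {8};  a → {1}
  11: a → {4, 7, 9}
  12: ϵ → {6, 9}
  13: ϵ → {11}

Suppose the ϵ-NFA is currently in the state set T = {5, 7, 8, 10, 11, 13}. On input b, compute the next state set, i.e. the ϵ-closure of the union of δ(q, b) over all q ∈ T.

{1, 3, 4, 5, 8, 10, 11, 13}

5 on b → {4}.
7 on b → {3}.
No b-transition from 8, 10, 11, 13.
Union after reading b: {3, 4}.
Now take the ϵ-closure:
From 3 via ϵ: add 10.
From 4 via ϵ: add 1.
From 1 via ϵ: add 11.
From 10 via ϵ: add 8.
From 8 via ϵ: add 5.
From 5 via ϵ: add 13.
No new states can be added; the closed set is {1, 3, 4, 5, 8, 10, 11, 13}.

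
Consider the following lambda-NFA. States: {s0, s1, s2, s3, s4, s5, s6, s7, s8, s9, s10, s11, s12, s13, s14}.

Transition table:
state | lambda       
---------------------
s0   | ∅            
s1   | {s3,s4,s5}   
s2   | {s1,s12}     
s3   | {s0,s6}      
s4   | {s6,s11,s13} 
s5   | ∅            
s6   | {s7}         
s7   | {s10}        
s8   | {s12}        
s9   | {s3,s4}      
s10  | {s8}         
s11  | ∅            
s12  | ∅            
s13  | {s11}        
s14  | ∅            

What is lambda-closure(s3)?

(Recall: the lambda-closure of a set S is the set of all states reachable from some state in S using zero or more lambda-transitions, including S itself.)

Start with {s3}.
From s3 via lambda: add s0, s6.
From s6 via lambda: add s7.
From s7 via lambda: add s10.
From s10 via lambda: add s8.
From s8 via lambda: add s12.
No new states can be added; the closed set is {s0, s3, s6, s7, s8, s10, s12}.

{s0, s3, s6, s7, s8, s10, s12}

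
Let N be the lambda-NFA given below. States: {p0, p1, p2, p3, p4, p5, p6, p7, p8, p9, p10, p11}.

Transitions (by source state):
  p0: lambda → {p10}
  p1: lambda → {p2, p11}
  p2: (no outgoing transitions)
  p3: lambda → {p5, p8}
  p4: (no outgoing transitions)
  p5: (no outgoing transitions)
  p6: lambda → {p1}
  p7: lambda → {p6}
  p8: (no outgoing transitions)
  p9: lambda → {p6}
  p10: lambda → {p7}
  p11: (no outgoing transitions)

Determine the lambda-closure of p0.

{p0, p1, p2, p6, p7, p10, p11}

Start with {p0}.
From p0 via lambda: add p10.
From p10 via lambda: add p7.
From p7 via lambda: add p6.
From p6 via lambda: add p1.
From p1 via lambda: add p2, p11.
No new states can be added; the closed set is {p0, p1, p2, p6, p7, p10, p11}.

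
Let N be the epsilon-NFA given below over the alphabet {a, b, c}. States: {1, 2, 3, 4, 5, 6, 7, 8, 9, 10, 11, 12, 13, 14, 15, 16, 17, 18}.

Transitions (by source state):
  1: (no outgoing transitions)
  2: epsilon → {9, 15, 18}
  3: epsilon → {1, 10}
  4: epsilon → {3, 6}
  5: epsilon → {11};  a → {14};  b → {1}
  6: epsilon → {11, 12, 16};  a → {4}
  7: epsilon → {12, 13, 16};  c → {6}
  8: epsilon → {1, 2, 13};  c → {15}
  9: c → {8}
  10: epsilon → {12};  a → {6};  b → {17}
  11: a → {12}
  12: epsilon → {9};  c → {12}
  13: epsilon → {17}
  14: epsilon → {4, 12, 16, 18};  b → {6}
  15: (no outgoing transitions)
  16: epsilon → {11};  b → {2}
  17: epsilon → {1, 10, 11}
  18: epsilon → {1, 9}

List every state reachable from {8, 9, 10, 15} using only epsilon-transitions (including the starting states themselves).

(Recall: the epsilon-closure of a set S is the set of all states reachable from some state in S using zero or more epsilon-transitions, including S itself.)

{1, 2, 8, 9, 10, 11, 12, 13, 15, 17, 18}

Start with {8, 9, 10, 15}.
From 8 via epsilon: add 1, 2, 13.
From 10 via epsilon: add 12.
From 2 via epsilon: add 18.
From 13 via epsilon: add 17.
From 17 via epsilon: add 11.
No new states can be added; the closed set is {1, 2, 8, 9, 10, 11, 12, 13, 15, 17, 18}.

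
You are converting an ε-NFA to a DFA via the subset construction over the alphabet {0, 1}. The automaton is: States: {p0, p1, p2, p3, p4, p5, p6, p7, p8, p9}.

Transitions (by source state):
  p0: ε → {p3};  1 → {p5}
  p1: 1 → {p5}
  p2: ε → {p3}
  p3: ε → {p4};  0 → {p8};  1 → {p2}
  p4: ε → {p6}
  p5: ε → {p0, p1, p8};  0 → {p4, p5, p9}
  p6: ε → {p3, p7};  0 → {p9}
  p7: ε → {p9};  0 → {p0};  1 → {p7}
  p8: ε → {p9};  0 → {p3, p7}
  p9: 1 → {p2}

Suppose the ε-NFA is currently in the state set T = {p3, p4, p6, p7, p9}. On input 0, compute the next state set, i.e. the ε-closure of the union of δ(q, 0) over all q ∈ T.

p3 on 0 → {p8}.
p6 on 0 → {p9}.
p7 on 0 → {p0}.
No 0-transition from p4, p9.
Union after reading 0: {p0, p8, p9}.
Now take the ε-closure:
From p0 via ε: add p3.
From p3 via ε: add p4.
From p4 via ε: add p6.
From p6 via ε: add p7.
No new states can be added; the closed set is {p0, p3, p4, p6, p7, p8, p9}.

{p0, p3, p4, p6, p7, p8, p9}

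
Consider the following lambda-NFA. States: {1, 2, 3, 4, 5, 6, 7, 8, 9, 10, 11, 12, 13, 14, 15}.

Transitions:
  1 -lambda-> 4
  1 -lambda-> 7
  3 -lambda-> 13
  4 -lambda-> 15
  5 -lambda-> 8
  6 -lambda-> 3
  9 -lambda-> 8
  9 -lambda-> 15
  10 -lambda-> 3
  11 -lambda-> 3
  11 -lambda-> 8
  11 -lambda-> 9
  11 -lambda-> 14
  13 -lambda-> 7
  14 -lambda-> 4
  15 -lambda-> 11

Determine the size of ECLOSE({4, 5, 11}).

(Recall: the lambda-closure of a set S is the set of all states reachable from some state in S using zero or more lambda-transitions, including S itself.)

10

Start with {4, 5, 11}.
From 4 via lambda: add 15.
From 5 via lambda: add 8.
From 11 via lambda: add 3, 9, 14.
From 3 via lambda: add 13.
From 13 via lambda: add 7.
lambda-closure = {3, 4, 5, 7, 8, 9, 11, 13, 14, 15}, which has 10 states.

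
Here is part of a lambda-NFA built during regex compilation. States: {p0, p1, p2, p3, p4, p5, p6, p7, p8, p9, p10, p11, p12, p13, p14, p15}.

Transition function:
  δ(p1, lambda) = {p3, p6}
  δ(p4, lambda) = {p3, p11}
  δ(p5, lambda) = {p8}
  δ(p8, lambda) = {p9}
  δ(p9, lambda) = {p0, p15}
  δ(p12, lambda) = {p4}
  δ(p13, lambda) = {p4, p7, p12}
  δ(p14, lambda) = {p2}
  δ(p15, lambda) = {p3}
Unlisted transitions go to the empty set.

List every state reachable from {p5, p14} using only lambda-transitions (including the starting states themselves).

Start with {p5, p14}.
From p5 via lambda: add p8.
From p14 via lambda: add p2.
From p8 via lambda: add p9.
From p9 via lambda: add p0, p15.
From p15 via lambda: add p3.
No new states can be added; the closed set is {p0, p2, p3, p5, p8, p9, p14, p15}.

{p0, p2, p3, p5, p8, p9, p14, p15}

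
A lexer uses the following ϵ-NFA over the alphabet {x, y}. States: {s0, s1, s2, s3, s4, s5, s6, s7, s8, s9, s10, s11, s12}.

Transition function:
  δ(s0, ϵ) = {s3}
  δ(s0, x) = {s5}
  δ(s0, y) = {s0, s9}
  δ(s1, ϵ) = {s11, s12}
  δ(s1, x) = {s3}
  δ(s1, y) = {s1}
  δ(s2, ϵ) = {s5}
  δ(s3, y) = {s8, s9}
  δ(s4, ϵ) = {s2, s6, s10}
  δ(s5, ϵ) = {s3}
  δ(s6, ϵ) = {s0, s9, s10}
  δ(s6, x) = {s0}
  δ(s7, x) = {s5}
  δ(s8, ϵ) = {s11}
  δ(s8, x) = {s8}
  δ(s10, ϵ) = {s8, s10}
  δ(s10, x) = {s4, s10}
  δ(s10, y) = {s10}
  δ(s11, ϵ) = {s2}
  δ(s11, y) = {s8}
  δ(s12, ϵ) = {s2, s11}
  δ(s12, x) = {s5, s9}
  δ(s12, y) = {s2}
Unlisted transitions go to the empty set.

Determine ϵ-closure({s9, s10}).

{s2, s3, s5, s8, s9, s10, s11}

Start with {s9, s10}.
From s10 via ϵ: add s8.
From s8 via ϵ: add s11.
From s11 via ϵ: add s2.
From s2 via ϵ: add s5.
From s5 via ϵ: add s3.
No new states can be added; the closed set is {s2, s3, s5, s8, s9, s10, s11}.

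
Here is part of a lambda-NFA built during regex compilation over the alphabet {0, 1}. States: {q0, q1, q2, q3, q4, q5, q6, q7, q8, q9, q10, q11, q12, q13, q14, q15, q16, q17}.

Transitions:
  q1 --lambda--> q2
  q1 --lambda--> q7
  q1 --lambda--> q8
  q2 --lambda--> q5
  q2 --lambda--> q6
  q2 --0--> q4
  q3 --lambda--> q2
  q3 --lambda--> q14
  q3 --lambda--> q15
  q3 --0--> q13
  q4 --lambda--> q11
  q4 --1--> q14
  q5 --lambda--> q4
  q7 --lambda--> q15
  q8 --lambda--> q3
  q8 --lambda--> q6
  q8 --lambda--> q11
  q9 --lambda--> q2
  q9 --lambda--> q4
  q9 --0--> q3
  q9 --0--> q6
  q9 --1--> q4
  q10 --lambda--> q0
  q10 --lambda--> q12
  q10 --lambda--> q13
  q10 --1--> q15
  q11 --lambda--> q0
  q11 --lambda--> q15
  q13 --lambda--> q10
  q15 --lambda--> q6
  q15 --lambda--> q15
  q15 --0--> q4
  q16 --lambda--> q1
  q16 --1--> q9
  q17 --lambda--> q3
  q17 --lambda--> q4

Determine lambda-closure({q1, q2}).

{q0, q1, q2, q3, q4, q5, q6, q7, q8, q11, q14, q15}

Start with {q1, q2}.
From q1 via lambda: add q7, q8.
From q2 via lambda: add q5, q6.
From q5 via lambda: add q4.
From q7 via lambda: add q15.
From q8 via lambda: add q3, q11.
From q3 via lambda: add q14.
From q11 via lambda: add q0.
No new states can be added; the closed set is {q0, q1, q2, q3, q4, q5, q6, q7, q8, q11, q14, q15}.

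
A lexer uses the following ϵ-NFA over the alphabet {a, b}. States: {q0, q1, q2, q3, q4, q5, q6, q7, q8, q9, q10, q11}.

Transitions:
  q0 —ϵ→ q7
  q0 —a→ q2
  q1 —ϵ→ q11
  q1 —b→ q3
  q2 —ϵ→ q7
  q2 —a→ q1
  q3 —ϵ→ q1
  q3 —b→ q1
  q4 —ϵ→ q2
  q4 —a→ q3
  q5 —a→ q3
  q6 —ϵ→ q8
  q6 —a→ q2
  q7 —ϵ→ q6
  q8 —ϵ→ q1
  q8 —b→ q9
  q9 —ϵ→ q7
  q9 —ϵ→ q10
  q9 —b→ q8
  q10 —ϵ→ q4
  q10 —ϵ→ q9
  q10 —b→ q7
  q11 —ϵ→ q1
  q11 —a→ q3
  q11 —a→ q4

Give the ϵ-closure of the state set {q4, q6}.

{q1, q2, q4, q6, q7, q8, q11}

Start with {q4, q6}.
From q4 via ϵ: add q2.
From q6 via ϵ: add q8.
From q2 via ϵ: add q7.
From q8 via ϵ: add q1.
From q1 via ϵ: add q11.
No new states can be added; the closed set is {q1, q2, q4, q6, q7, q8, q11}.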